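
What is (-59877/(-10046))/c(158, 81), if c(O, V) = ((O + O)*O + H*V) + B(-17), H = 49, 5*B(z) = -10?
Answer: 19959/180476390 ≈ 0.00011059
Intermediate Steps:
B(z) = -2 (B(z) = (1/5)*(-10) = -2)
c(O, V) = -2 + 2*O**2 + 49*V (c(O, V) = ((O + O)*O + 49*V) - 2 = ((2*O)*O + 49*V) - 2 = (2*O**2 + 49*V) - 2 = -2 + 2*O**2 + 49*V)
(-59877/(-10046))/c(158, 81) = (-59877/(-10046))/(-2 + 2*158**2 + 49*81) = (-59877*(-1/10046))/(-2 + 2*24964 + 3969) = 59877/(10046*(-2 + 49928 + 3969)) = (59877/10046)/53895 = (59877/10046)*(1/53895) = 19959/180476390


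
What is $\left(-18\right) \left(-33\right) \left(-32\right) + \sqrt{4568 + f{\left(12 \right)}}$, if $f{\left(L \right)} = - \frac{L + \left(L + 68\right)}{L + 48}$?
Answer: $-19008 + \frac{\sqrt{1027455}}{15} \approx -18940.0$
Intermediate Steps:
$f{\left(L \right)} = - \frac{68 + 2 L}{48 + L}$ ($f{\left(L \right)} = - \frac{L + \left(68 + L\right)}{48 + L} = - \frac{68 + 2 L}{48 + L}$)
$\left(-18\right) \left(-33\right) \left(-32\right) + \sqrt{4568 + f{\left(12 \right)}} = \left(-18\right) \left(-33\right) \left(-32\right) + \sqrt{4568 + \frac{2 \left(-34 - 12\right)}{48 + 12}} = 594 \left(-32\right) + \sqrt{4568 + \frac{2 \left(-34 - 12\right)}{60}} = -19008 + \sqrt{4568 + 2 \cdot \frac{1}{60} \left(-46\right)} = -19008 + \sqrt{4568 - \frac{23}{15}} = -19008 + \sqrt{\frac{68497}{15}} = -19008 + \frac{\sqrt{1027455}}{15}$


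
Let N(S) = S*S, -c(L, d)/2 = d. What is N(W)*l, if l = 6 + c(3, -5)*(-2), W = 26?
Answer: -9464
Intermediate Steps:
c(L, d) = -2*d
N(S) = S**2
l = -14 (l = 6 - 2*(-5)*(-2) = 6 + 10*(-2) = 6 - 20 = -14)
N(W)*l = 26**2*(-14) = 676*(-14) = -9464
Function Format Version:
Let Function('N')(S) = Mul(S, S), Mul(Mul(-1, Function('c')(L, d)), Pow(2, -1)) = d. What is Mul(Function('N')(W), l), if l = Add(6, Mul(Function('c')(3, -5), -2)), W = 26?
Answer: -9464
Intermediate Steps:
Function('c')(L, d) = Mul(-2, d)
Function('N')(S) = Pow(S, 2)
l = -14 (l = Add(6, Mul(Mul(-2, -5), -2)) = Add(6, Mul(10, -2)) = Add(6, -20) = -14)
Mul(Function('N')(W), l) = Mul(Pow(26, 2), -14) = Mul(676, -14) = -9464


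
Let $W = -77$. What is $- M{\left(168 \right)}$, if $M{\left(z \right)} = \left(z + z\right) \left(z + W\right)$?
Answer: $-30576$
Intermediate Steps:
$M{\left(z \right)} = 2 z \left(-77 + z\right)$ ($M{\left(z \right)} = \left(z + z\right) \left(z - 77\right) = 2 z \left(-77 + z\right)$)
$- M{\left(168 \right)} = - 2 \cdot 168 \left(-77 + 168\right) = - 2 \cdot 168 \cdot 91 = \left(-1\right) 30576 = -30576$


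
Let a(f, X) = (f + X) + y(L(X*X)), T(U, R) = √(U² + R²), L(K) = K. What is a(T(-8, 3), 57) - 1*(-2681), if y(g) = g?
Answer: 5987 + √73 ≈ 5995.5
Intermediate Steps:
T(U, R) = √(R² + U²)
a(f, X) = X + f + X² (a(f, X) = (f + X) + X*X = (X + f) + X² = X + f + X²)
a(T(-8, 3), 57) - 1*(-2681) = (57 + √(3² + (-8)²) + 57²) - 1*(-2681) = (57 + √(9 + 64) + 3249) + 2681 = (57 + √73 + 3249) + 2681 = (3306 + √73) + 2681 = 5987 + √73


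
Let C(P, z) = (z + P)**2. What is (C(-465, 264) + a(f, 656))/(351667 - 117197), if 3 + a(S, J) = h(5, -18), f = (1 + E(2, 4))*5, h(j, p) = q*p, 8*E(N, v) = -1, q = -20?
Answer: 20379/117235 ≈ 0.17383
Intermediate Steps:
E(N, v) = -1/8 (E(N, v) = (1/8)*(-1) = -1/8)
h(j, p) = -20*p
f = 35/8 (f = (1 - 1/8)*5 = (7/8)*5 = 35/8 ≈ 4.3750)
a(S, J) = 357 (a(S, J) = -3 - 20*(-18) = -3 + 360 = 357)
C(P, z) = (P + z)**2
(C(-465, 264) + a(f, 656))/(351667 - 117197) = ((-465 + 264)**2 + 357)/(351667 - 117197) = ((-201)**2 + 357)/234470 = (40401 + 357)*(1/234470) = 40758*(1/234470) = 20379/117235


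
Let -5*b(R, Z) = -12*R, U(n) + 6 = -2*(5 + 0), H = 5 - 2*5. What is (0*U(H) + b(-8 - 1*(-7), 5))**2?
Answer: 144/25 ≈ 5.7600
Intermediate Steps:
H = -5 (H = 5 - 10 = -5)
U(n) = -16 (U(n) = -6 - 2*(5 + 0) = -6 - 2*5 = -6 - 10 = -16)
b(R, Z) = 12*R/5 (b(R, Z) = -(-12)*R/5 = 12*R/5)
(0*U(H) + b(-8 - 1*(-7), 5))**2 = (0*(-16) + 12*(-8 - 1*(-7))/5)**2 = (0 + 12*(-8 + 7)/5)**2 = (0 + (12/5)*(-1))**2 = (0 - 12/5)**2 = (-12/5)**2 = 144/25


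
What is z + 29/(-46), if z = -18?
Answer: -857/46 ≈ -18.630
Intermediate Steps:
z + 29/(-46) = -18 + 29/(-46) = -18 + 29*(-1/46) = -18 - 29/46 = -857/46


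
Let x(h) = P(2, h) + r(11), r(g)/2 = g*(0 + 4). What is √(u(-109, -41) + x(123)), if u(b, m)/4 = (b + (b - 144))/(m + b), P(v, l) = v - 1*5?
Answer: √21297/15 ≈ 9.7290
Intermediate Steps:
P(v, l) = -5 + v (P(v, l) = v - 5 = -5 + v)
r(g) = 8*g (r(g) = 2*(g*(0 + 4)) = 2*(g*4) = 2*(4*g) = 8*g)
u(b, m) = 4*(-144 + 2*b)/(b + m) (u(b, m) = 4*((b + (b - 144))/(m + b)) = 4*((b + (-144 + b))/(b + m)) = 4*((-144 + 2*b)/(b + m)) = 4*(-144 + 2*b)/(b + m))
x(h) = 85 (x(h) = (-5 + 2) + 8*11 = -3 + 88 = 85)
√(u(-109, -41) + x(123)) = √(8*(-72 - 109)/(-109 - 41) + 85) = √(8*(-181)/(-150) + 85) = √(8*(-1/150)*(-181) + 85) = √(724/75 + 85) = √(7099/75) = √21297/15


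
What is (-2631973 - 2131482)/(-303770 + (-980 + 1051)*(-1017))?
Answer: 4763455/375977 ≈ 12.670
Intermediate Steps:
(-2631973 - 2131482)/(-303770 + (-980 + 1051)*(-1017)) = -4763455/(-303770 + 71*(-1017)) = -4763455/(-303770 - 72207) = -4763455/(-375977) = -4763455*(-1/375977) = 4763455/375977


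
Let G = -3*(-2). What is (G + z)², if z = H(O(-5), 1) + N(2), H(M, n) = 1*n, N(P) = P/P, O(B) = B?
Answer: 64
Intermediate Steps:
N(P) = 1
G = 6
H(M, n) = n
z = 2 (z = 1 + 1 = 2)
(G + z)² = (6 + 2)² = 8² = 64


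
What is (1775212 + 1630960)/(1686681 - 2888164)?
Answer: -3406172/1201483 ≈ -2.8350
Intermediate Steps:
(1775212 + 1630960)/(1686681 - 2888164) = 3406172/(-1201483) = 3406172*(-1/1201483) = -3406172/1201483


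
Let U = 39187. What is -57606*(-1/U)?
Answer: 57606/39187 ≈ 1.4700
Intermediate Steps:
-57606*(-1/U) = -57606/((-1*39187)) = -57606/(-39187) = -57606*(-1/39187) = 57606/39187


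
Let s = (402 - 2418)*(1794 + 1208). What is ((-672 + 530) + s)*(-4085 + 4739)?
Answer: -3958121796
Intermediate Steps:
s = -6052032 (s = -2016*3002 = -6052032)
((-672 + 530) + s)*(-4085 + 4739) = ((-672 + 530) - 6052032)*(-4085 + 4739) = (-142 - 6052032)*654 = -6052174*654 = -3958121796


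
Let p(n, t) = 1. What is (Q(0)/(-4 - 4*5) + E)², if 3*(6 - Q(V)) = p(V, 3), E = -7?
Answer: 271441/5184 ≈ 52.361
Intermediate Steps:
Q(V) = 17/3 (Q(V) = 6 - ⅓*1 = 6 - ⅓ = 17/3)
(Q(0)/(-4 - 4*5) + E)² = (17/(3*(-4 - 4*5)) - 7)² = (17/(3*(-4 - 20)) - 7)² = ((17/3)/(-24) - 7)² = ((17/3)*(-1/24) - 7)² = (-17/72 - 7)² = (-521/72)² = 271441/5184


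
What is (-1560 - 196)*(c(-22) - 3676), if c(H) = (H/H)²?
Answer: 6453300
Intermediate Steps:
c(H) = 1 (c(H) = 1² = 1)
(-1560 - 196)*(c(-22) - 3676) = (-1560 - 196)*(1 - 3676) = -1756*(-3675) = 6453300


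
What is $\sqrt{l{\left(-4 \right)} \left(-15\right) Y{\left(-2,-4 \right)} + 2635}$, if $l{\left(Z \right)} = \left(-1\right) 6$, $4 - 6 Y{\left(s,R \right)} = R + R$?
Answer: $\sqrt{2815} \approx 53.057$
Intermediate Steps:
$Y{\left(s,R \right)} = \frac{2}{3} - \frac{R}{3}$ ($Y{\left(s,R \right)} = \frac{2}{3} - \frac{R + R}{6} = \frac{2}{3} - \frac{2 R}{6} = \frac{2}{3} - \frac{R}{3}$)
$l{\left(Z \right)} = -6$
$\sqrt{l{\left(-4 \right)} \left(-15\right) Y{\left(-2,-4 \right)} + 2635} = \sqrt{\left(-6\right) \left(-15\right) \left(\frac{2}{3} - - \frac{4}{3}\right) + 2635} = \sqrt{90 \left(\frac{2}{3} + \frac{4}{3}\right) + 2635} = \sqrt{90 \cdot 2 + 2635} = \sqrt{180 + 2635} = \sqrt{2815}$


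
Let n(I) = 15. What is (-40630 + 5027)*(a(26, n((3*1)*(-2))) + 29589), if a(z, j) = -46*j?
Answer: -1028891097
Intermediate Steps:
(-40630 + 5027)*(a(26, n((3*1)*(-2))) + 29589) = (-40630 + 5027)*(-46*15 + 29589) = -35603*(-690 + 29589) = -35603*28899 = -1028891097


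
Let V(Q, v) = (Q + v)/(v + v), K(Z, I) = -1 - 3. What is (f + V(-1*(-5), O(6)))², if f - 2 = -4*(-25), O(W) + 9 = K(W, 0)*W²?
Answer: 245862400/23409 ≈ 10503.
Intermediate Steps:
K(Z, I) = -4
O(W) = -9 - 4*W²
V(Q, v) = (Q + v)/(2*v) (V(Q, v) = (Q + v)/((2*v)) = (Q + v)*(1/(2*v)) = (Q + v)/(2*v))
f = 102 (f = 2 - 4*(-25) = 2 + 100 = 102)
(f + V(-1*(-5), O(6)))² = (102 + (-1*(-5) + (-9 - 4*6²))/(2*(-9 - 4*6²)))² = (102 + (5 + (-9 - 4*36))/(2*(-9 - 4*36)))² = (102 + (5 + (-9 - 144))/(2*(-9 - 144)))² = (102 + (½)*(5 - 153)/(-153))² = (102 + (½)*(-1/153)*(-148))² = (102 + 74/153)² = (15680/153)² = 245862400/23409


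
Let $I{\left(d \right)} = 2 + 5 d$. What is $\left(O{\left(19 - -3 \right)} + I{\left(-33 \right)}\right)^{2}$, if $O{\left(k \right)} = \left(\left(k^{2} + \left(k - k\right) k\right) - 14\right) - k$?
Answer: $81225$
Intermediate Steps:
$O{\left(k \right)} = -14 + k^{2} - k$ ($O{\left(k \right)} = \left(\left(k^{2} + 0 k\right) - 14\right) - k = \left(\left(k^{2} + 0\right) - 14\right) - k = \left(k^{2} - 14\right) - k = \left(-14 + k^{2}\right) - k = -14 + k^{2} - k$)
$\left(O{\left(19 - -3 \right)} + I{\left(-33 \right)}\right)^{2} = \left(\left(-14 + \left(19 - -3\right)^{2} - \left(19 - -3\right)\right) + \left(2 + 5 \left(-33\right)\right)\right)^{2} = \left(\left(-14 + \left(19 + 3\right)^{2} - \left(19 + 3\right)\right) + \left(2 - 165\right)\right)^{2} = \left(\left(-14 + 22^{2} - 22\right) - 163\right)^{2} = \left(\left(-14 + 484 - 22\right) - 163\right)^{2} = \left(448 - 163\right)^{2} = 285^{2} = 81225$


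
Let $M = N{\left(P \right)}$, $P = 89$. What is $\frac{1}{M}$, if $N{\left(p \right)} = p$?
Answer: $\frac{1}{89} \approx 0.011236$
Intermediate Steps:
$M = 89$
$\frac{1}{M} = \frac{1}{89}$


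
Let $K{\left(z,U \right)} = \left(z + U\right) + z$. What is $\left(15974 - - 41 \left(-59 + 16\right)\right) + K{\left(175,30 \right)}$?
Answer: $14591$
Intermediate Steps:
$K{\left(z,U \right)} = U + 2 z$ ($K{\left(z,U \right)} = \left(U + z\right) + z = U + 2 z$)
$\left(15974 - - 41 \left(-59 + 16\right)\right) + K{\left(175,30 \right)} = \left(15974 - - 41 \left(-59 + 16\right)\right) + \left(30 + 2 \cdot 175\right) = \left(15974 - \left(-41\right) \left(-43\right)\right) + \left(30 + 350\right) = \left(15974 - 1763\right) + 380 = 14211 + 380 = 14591$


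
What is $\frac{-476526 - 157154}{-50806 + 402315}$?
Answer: $- \frac{633680}{351509} \approx -1.8027$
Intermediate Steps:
$\frac{-476526 - 157154}{-50806 + 402315} = - \frac{633680}{351509}$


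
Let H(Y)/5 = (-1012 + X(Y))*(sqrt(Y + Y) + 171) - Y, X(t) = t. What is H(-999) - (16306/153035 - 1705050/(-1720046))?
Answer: -225639850419588463/131613619805 - 30165*I*sqrt(222) ≈ -1.7144e+6 - 4.4945e+5*I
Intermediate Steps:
H(Y) = -5*Y + 5*(-1012 + Y)*(171 + sqrt(2)*sqrt(Y)) (H(Y) = 5*((-1012 + Y)*(sqrt(Y + Y) + 171) - Y) = 5*((-1012 + Y)*(sqrt(2*Y) + 171) - Y) = 5*((-1012 + Y)*(sqrt(2)*sqrt(Y) + 171) - Y) = 5*((-1012 + Y)*(171 + sqrt(2)*sqrt(Y)) - Y) = 5*(-Y + (-1012 + Y)*(171 + sqrt(2)*sqrt(Y))) = -5*Y + 5*(-1012 + Y)*(171 + sqrt(2)*sqrt(Y)))
H(-999) - (16306/153035 - 1705050/(-1720046)) = (-865260 + 850*(-999) - 5060*sqrt(2)*sqrt(-999) + 5*sqrt(2)*(-999)**(3/2)) - (16306/153035 - 1705050/(-1720046)) = (-865260 - 849150 - 5060*sqrt(2)*3*I*sqrt(111) + 5*sqrt(2)*(-2997*I*sqrt(111))) - (16306*(1/153035) - 1705050*(-1/1720046)) = (-865260 - 849150 - 15180*I*sqrt(222) - 14985*I*sqrt(222)) - (16306/153035 + 852525/860023) = (-1714410 - 30165*I*sqrt(222)) - 1*144489698413/131613619805 = (-1714410 - 30165*I*sqrt(222)) - 144489698413/131613619805 = -225639850419588463/131613619805 - 30165*I*sqrt(222)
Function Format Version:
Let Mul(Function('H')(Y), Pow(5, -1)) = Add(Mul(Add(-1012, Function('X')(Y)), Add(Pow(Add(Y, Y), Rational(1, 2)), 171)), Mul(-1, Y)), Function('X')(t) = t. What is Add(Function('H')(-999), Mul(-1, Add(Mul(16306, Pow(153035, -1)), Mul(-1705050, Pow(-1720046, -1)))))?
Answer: Add(Rational(-225639850419588463, 131613619805), Mul(-30165, I, Pow(222, Rational(1, 2)))) ≈ Add(-1.7144e+6, Mul(-4.4945e+5, I))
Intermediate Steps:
Function('H')(Y) = Add(Mul(-5, Y), Mul(5, Add(-1012, Y), Add(171, Mul(Pow(2, Rational(1, 2)), Pow(Y, Rational(1, 2)))))) (Function('H')(Y) = Mul(5, Add(Mul(Add(-1012, Y), Add(Pow(Add(Y, Y), Rational(1, 2)), 171)), Mul(-1, Y))) = Mul(5, Add(Mul(Add(-1012, Y), Add(Pow(Mul(2, Y), Rational(1, 2)), 171)), Mul(-1, Y))) = Mul(5, Add(Mul(Add(-1012, Y), Add(Mul(Pow(2, Rational(1, 2)), Pow(Y, Rational(1, 2))), 171)), Mul(-1, Y))) = Mul(5, Add(Mul(Add(-1012, Y), Add(171, Mul(Pow(2, Rational(1, 2)), Pow(Y, Rational(1, 2))))), Mul(-1, Y))) = Mul(5, Add(Mul(-1, Y), Mul(Add(-1012, Y), Add(171, Mul(Pow(2, Rational(1, 2)), Pow(Y, Rational(1, 2))))))) = Add(Mul(-5, Y), Mul(5, Add(-1012, Y), Add(171, Mul(Pow(2, Rational(1, 2)), Pow(Y, Rational(1, 2)))))))
Add(Function('H')(-999), Mul(-1, Add(Mul(16306, Pow(153035, -1)), Mul(-1705050, Pow(-1720046, -1))))) = Add(Add(-865260, Mul(850, -999), Mul(-5060, Pow(2, Rational(1, 2)), Pow(-999, Rational(1, 2))), Mul(5, Pow(2, Rational(1, 2)), Pow(-999, Rational(3, 2)))), Mul(-1, Add(Mul(16306, Pow(153035, -1)), Mul(-1705050, Pow(-1720046, -1))))) = Add(Add(-865260, -849150, Mul(-5060, Pow(2, Rational(1, 2)), Mul(3, I, Pow(111, Rational(1, 2)))), Mul(5, Pow(2, Rational(1, 2)), Mul(-2997, I, Pow(111, Rational(1, 2))))), Mul(-1, Add(Mul(16306, Rational(1, 153035)), Mul(-1705050, Rational(-1, 1720046))))) = Add(Add(-865260, -849150, Mul(-15180, I, Pow(222, Rational(1, 2))), Mul(-14985, I, Pow(222, Rational(1, 2)))), Mul(-1, Add(Rational(16306, 153035), Rational(852525, 860023)))) = Add(Add(-1714410, Mul(-30165, I, Pow(222, Rational(1, 2)))), Mul(-1, Rational(144489698413, 131613619805))) = Add(Add(-1714410, Mul(-30165, I, Pow(222, Rational(1, 2)))), Rational(-144489698413, 131613619805)) = Add(Rational(-225639850419588463, 131613619805), Mul(-30165, I, Pow(222, Rational(1, 2))))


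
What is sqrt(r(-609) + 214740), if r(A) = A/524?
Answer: sqrt(14740532781)/262 ≈ 463.40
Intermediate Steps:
r(A) = A/524 (r(A) = A*(1/524) = A/524)
sqrt(r(-609) + 214740) = sqrt((1/524)*(-609) + 214740) = sqrt(-609/524 + 214740) = sqrt(112523151/524) = sqrt(14740532781)/262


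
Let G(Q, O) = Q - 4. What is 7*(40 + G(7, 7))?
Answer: 301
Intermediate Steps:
G(Q, O) = -4 + Q
7*(40 + G(7, 7)) = 7*(40 + (-4 + 7)) = 7*(40 + 3) = 7*43 = 301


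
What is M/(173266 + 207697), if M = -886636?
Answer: -886636/380963 ≈ -2.3274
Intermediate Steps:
M/(173266 + 207697) = -886636/(173266 + 207697) = -886636/380963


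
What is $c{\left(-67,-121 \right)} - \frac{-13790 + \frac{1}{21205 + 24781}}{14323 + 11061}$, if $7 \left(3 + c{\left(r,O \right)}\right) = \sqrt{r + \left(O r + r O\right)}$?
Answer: $- \frac{2867778933}{1167308624} + \frac{\sqrt{16147}}{7} \approx 15.696$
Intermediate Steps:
$c{\left(r,O \right)} = -3 + \frac{\sqrt{r + 2 O r}}{7}$ ($c{\left(r,O \right)} = -3 + \frac{\sqrt{r + \left(O r + r O\right)}}{7} = -3 + \frac{\sqrt{r + \left(O r + O r\right)}}{7} = -3 + \frac{\sqrt{r + 2 O r}}{7}$)
$c{\left(-67,-121 \right)} - \frac{-13790 + \frac{1}{21205 + 24781}}{14323 + 11061} = \left(-3 + \frac{\sqrt{- 67 \left(1 + 2 \left(-121\right)\right)}}{7}\right) - \frac{-13790 + \frac{1}{21205 + 24781}}{14323 + 11061} = \left(-3 + \frac{\sqrt{- 67 \left(1 - 242\right)}}{7}\right) - \frac{-13790 + \frac{1}{45986}}{25384} = \left(-3 + \frac{\sqrt{\left(-67\right) \left(-241\right)}}{7}\right) - \left(-13790 + \frac{1}{45986}\right) \frac{1}{25384} = \left(-3 + \frac{\sqrt{16147}}{7}\right) - \left(- \frac{634146939}{45986}\right) \frac{1}{25384} = \left(-3 + \frac{\sqrt{16147}}{7}\right) - - \frac{634146939}{1167308624} = \left(-3 + \frac{\sqrt{16147}}{7}\right) + \frac{634146939}{1167308624} = - \frac{2867778933}{1167308624} + \frac{\sqrt{16147}}{7}$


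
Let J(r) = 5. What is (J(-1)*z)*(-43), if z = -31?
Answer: 6665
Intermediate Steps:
(J(-1)*z)*(-43) = (5*(-31))*(-43) = -155*(-43) = 6665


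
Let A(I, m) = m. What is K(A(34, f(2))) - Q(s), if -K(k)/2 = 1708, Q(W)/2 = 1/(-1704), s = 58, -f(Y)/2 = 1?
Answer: -2910431/852 ≈ -3416.0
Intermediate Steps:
f(Y) = -2 (f(Y) = -2*1 = -2)
Q(W) = -1/852 (Q(W) = 2/(-1704) = 2*(-1/1704) = -1/852)
K(k) = -3416 (K(k) = -2*1708 = -3416)
K(A(34, f(2))) - Q(s) = -3416 - 1*(-1/852) = -3416 + 1/852 = -2910431/852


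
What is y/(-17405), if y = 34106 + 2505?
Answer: -36611/17405 ≈ -2.1035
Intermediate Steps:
y = 36611
y/(-17405) = 36611/(-17405) = 36611*(-1/17405) = -36611/17405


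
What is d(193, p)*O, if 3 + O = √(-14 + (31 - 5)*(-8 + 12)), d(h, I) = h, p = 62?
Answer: -579 + 579*√10 ≈ 1252.0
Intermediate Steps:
O = -3 + 3*√10 (O = -3 + √(-14 + (31 - 5)*(-8 + 12)) = -3 + √(-14 + 26*4) = -3 + √(-14 + 104) = -3 + √90 = -3 + 3*√10 ≈ 6.4868)
d(193, p)*O = 193*(-3 + 3*√10) = -579 + 579*√10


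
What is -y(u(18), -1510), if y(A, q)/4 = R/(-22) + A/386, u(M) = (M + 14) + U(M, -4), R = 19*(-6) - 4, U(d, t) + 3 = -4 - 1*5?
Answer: -45988/2123 ≈ -21.662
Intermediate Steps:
U(d, t) = -12 (U(d, t) = -3 + (-4 - 1*5) = -3 + (-4 - 5) = -3 - 9 = -12)
R = -118 (R = -114 - 4 = -118)
u(M) = 2 + M (u(M) = (M + 14) - 12 = (14 + M) - 12 = 2 + M)
y(A, q) = 236/11 + 2*A/193 (y(A, q) = 4*(-118/(-22) + A/386) = 4*(-118*(-1/22) + A*(1/386)) = 4*(59/11 + A/386) = 236/11 + 2*A/193)
-y(u(18), -1510) = -(236/11 + 2*(2 + 18)/193) = -(236/11 + (2/193)*20) = -(236/11 + 40/193) = -1*45988/2123 = -45988/2123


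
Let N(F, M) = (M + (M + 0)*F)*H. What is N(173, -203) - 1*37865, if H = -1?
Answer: -2543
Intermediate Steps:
N(F, M) = -M - F*M (N(F, M) = (M + (M + 0)*F)*(-1) = (M + M*F)*(-1) = (M + F*M)*(-1) = -M - F*M)
N(173, -203) - 1*37865 = -1*(-203)*(1 + 173) - 1*37865 = -1*(-203)*174 - 37865 = 35322 - 37865 = -2543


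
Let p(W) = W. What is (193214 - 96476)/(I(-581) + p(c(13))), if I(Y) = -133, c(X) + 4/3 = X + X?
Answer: -290214/325 ≈ -892.97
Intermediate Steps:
c(X) = -4/3 + 2*X (c(X) = -4/3 + (X + X) = -4/3 + 2*X)
(193214 - 96476)/(I(-581) + p(c(13))) = (193214 - 96476)/(-133 + (-4/3 + 2*13)) = 96738/(-133 + (-4/3 + 26)) = 96738/(-133 + 74/3) = 96738/(-325/3) = 96738*(-3/325) = -290214/325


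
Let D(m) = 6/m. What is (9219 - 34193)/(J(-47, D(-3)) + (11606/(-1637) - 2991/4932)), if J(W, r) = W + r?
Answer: 67210728072/152582525 ≈ 440.49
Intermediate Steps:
(9219 - 34193)/(J(-47, D(-3)) + (11606/(-1637) - 2991/4932)) = (9219 - 34193)/((-47 + 6/(-3)) + (11606/(-1637) - 2991/4932)) = -24974/((-47 + 6*(-1/3)) + (11606*(-1/1637) - 2991*1/4932)) = -24974/((-47 - 2) + (-11606/1637 - 997/1644)) = -24974/(-49 - 20712353/2691228) = -24974/(-152582525/2691228) = -24974*(-2691228/152582525) = 67210728072/152582525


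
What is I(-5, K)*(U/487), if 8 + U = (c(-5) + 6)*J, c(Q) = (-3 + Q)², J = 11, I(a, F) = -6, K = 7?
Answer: -4572/487 ≈ -9.3881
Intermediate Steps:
U = 762 (U = -8 + ((-3 - 5)² + 6)*11 = -8 + ((-8)² + 6)*11 = -8 + (64 + 6)*11 = -8 + 70*11 = -8 + 770 = 762)
I(-5, K)*(U/487) = -4572/487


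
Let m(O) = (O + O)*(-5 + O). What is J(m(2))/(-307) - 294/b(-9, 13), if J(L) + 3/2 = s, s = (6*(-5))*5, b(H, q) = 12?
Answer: -7370/307 ≈ -24.007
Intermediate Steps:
m(O) = 2*O*(-5 + O) (m(O) = (2*O)*(-5 + O) = 2*O*(-5 + O))
s = -150 (s = -30*5 = -150)
J(L) = -303/2 (J(L) = -3/2 - 150 = -303/2)
J(m(2))/(-307) - 294/b(-9, 13) = -303/2/(-307) - 294/12 = -303/2*(-1/307) - 294*1/12 = 303/614 - 49/2 = -7370/307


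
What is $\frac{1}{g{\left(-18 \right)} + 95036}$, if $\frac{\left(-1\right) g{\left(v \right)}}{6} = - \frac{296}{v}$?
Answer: $\frac{3}{284812} \approx 1.0533 \cdot 10^{-5}$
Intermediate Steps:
$g{\left(v \right)} = \frac{1776}{v}$ ($g{\left(v \right)} = - 6 \left(- \frac{296}{v}\right) = \frac{1776}{v}$)
$\frac{1}{g{\left(-18 \right)} + 95036} = \frac{1}{\frac{1776}{-18} + 95036} = \frac{1}{1776 \left(- \frac{1}{18}\right) + 95036} = \frac{1}{- \frac{296}{3} + 95036} = \frac{1}{\frac{284812}{3}} = \frac{3}{284812}$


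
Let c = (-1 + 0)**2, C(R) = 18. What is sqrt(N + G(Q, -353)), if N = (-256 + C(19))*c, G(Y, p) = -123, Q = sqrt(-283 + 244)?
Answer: 19*I ≈ 19.0*I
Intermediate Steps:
Q = I*sqrt(39) (Q = sqrt(-39) = I*sqrt(39) ≈ 6.245*I)
c = 1 (c = (-1)**2 = 1)
N = -238 (N = (-256 + 18)*1 = -238*1 = -238)
sqrt(N + G(Q, -353)) = sqrt(-238 - 123) = sqrt(-361) = 19*I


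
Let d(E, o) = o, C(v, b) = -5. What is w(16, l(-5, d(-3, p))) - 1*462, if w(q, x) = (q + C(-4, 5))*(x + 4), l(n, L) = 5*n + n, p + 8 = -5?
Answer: -748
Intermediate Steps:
p = -13 (p = -8 - 5 = -13)
l(n, L) = 6*n
w(q, x) = (-5 + q)*(4 + x) (w(q, x) = (q - 5)*(x + 4) = (-5 + q)*(4 + x))
w(16, l(-5, d(-3, p))) - 1*462 = (-20 - 30*(-5) + 4*16 + 16*(6*(-5))) - 1*462 = (-20 - 5*(-30) + 64 + 16*(-30)) - 462 = (-20 + 150 + 64 - 480) - 462 = -286 - 462 = -748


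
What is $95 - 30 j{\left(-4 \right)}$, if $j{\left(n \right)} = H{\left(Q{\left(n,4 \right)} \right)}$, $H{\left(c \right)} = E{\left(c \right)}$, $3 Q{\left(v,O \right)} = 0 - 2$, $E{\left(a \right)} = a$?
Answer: $115$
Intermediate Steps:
$Q{\left(v,O \right)} = - \frac{2}{3}$ ($Q{\left(v,O \right)} = \frac{0 - 2}{3} = \frac{1}{3} \left(-2\right) = - \frac{2}{3}$)
$H{\left(c \right)} = c$
$j{\left(n \right)} = - \frac{2}{3}$
$95 - 30 j{\left(-4 \right)} = 95 - -20 = 95 + 20 = 115$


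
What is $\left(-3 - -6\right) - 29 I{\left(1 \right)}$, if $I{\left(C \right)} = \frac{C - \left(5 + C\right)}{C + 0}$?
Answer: $148$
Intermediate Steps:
$I{\left(C \right)} = - \frac{5}{C}$
$\left(-3 - -6\right) - 29 I{\left(1 \right)} = \left(-3 - -6\right) - 29 \left(- \frac{5}{1}\right) = \left(-3 + 6\right) - 29 \left(\left(-5\right) 1\right) = 3 - -145 = 3 + 145 = 148$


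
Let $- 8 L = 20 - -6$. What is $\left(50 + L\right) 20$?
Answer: $935$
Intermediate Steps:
$L = - \frac{13}{4}$ ($L = - \frac{20 - -6}{8} = - \frac{20 + 6}{8} = \left(- \frac{1}{8}\right) 26 = - \frac{13}{4} \approx -3.25$)
$\left(50 + L\right) 20 = \left(50 - \frac{13}{4}\right) 20 = \frac{187}{4} \cdot 20 = 935$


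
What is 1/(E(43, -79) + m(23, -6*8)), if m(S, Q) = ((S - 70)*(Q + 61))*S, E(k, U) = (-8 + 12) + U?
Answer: -1/14128 ≈ -7.0781e-5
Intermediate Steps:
E(k, U) = 4 + U
m(S, Q) = S*(-70 + S)*(61 + Q) (m(S, Q) = ((-70 + S)*(61 + Q))*S = S*(-70 + S)*(61 + Q))
1/(E(43, -79) + m(23, -6*8)) = 1/((4 - 79) + 23*(-4270 - (-420)*8 + 61*23 - 6*8*23)) = 1/(-75 + 23*(-4270 - 70*(-48) + 1403 - 48*23)) = 1/(-75 + 23*(-4270 + 3360 + 1403 - 1104)) = 1/(-75 + 23*(-611)) = 1/(-75 - 14053) = 1/(-14128) = -1/14128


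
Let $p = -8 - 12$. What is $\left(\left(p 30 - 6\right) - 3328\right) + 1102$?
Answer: $-2832$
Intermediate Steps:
$p = -20$
$\left(\left(p 30 - 6\right) - 3328\right) + 1102 = \left(\left(\left(-20\right) 30 - 6\right) - 3328\right) + 1102 = \left(\left(-600 - 6\right) - 3328\right) + 1102 = \left(-606 - 3328\right) + 1102 = -3934 + 1102 = -2832$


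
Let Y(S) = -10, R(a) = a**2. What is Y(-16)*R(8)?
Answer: -640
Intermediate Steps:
Y(-16)*R(8) = -10*8**2 = -10*64 = -640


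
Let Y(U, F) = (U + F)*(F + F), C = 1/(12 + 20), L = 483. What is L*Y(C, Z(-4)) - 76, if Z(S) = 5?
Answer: 387599/16 ≈ 24225.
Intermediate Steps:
C = 1/32 ≈ 0.031250
Y(U, F) = 2*F*(F + U) (Y(U, F) = (F + U)*(2*F) = 2*F*(F + U))
L*Y(C, Z(-4)) - 76 = 483*(2*5*(5 + 1/32)) - 76 = 483*(2*5*(161/32)) - 76 = 483*(805/16) - 76 = 388815/16 - 76 = 387599/16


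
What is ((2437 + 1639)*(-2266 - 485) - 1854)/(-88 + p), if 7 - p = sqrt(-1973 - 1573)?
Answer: 100934370/1123 - 3738310*I*sqrt(394)/1123 ≈ 89879.0 - 66076.0*I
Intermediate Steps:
p = 7 - 3*I*sqrt(394) (p = 7 - sqrt(-1973 - 1573) = 7 - sqrt(-3546) = 7 - 3*I*sqrt(394) ≈ 7.0 - 59.548*I)
((2437 + 1639)*(-2266 - 485) - 1854)/(-88 + p) = ((2437 + 1639)*(-2266 - 485) - 1854)/(-88 + (7 - 3*I*sqrt(394))) = (4076*(-2751) - 1854)/(-81 - 3*I*sqrt(394)) = (-11213076 - 1854)/(-81 - 3*I*sqrt(394)) = -11214930/(-81 - 3*I*sqrt(394))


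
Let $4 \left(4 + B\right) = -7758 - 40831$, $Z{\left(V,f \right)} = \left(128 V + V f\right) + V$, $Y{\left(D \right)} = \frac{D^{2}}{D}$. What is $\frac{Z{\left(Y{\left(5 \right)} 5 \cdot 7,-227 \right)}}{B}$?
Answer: $\frac{13720}{9721} \approx 1.4114$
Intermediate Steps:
$Y{\left(D \right)} = D$
$Z{\left(V,f \right)} = 129 V + V f$
$B = - \frac{48605}{4}$ ($B = -4 + \frac{-7758 - 40831}{4} = -4 + \frac{1}{4} \left(-48589\right) = -4 - \frac{48589}{4} = - \frac{48605}{4} \approx -12151.0$)
$\frac{Z{\left(Y{\left(5 \right)} 5 \cdot 7,-227 \right)}}{B} = \frac{5 \cdot 5 \cdot 7 \left(129 - 227\right)}{- \frac{48605}{4}} = 25 \cdot 7 \left(-98\right) \left(- \frac{4}{48605}\right) = 175 \left(-98\right) \left(- \frac{4}{48605}\right) = \left(-17150\right) \left(- \frac{4}{48605}\right) = \frac{13720}{9721}$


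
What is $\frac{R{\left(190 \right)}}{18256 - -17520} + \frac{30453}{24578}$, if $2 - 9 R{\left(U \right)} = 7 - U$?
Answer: $\frac{4904962841}{3956861376} \approx 1.2396$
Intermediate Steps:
$R{\left(U \right)} = - \frac{5}{9} + \frac{U}{9}$ ($R{\left(U \right)} = \frac{2}{9} - \frac{7 - U}{9} = \frac{2}{9} + \left(- \frac{7}{9} + \frac{U}{9}\right) = - \frac{5}{9} + \frac{U}{9}$)
$\frac{R{\left(190 \right)}}{18256 - -17520} + \frac{30453}{24578} = \frac{- \frac{5}{9} + \frac{1}{9} \cdot 190}{18256 - -17520} + \frac{30453}{24578} = \frac{- \frac{5}{9} + \frac{190}{9}}{18256 + 17520} + 30453 \cdot \frac{1}{24578} = \frac{185}{9 \cdot 35776} + \frac{30453}{24578} = \frac{185}{9} \cdot \frac{1}{35776} + \frac{30453}{24578} = \frac{185}{321984} + \frac{30453}{24578} = \frac{4904962841}{3956861376}$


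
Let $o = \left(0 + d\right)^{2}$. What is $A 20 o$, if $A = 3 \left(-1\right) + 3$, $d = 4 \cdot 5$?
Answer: $0$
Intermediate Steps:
$d = 20$
$A = 0$ ($A = -3 + 3 = 0$)
$o = 400$ ($o = \left(0 + 20\right)^{2} = 20^{2} = 400$)
$A 20 o = 0 \cdot 20 \cdot 400 = 0 \cdot 400 = 0$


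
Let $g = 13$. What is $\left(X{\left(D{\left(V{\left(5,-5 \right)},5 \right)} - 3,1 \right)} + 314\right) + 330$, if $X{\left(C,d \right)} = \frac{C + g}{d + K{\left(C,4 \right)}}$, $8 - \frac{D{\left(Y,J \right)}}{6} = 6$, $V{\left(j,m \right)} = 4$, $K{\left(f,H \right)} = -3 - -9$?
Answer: $\frac{4530}{7} \approx 647.14$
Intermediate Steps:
$K{\left(f,H \right)} = 6$ ($K{\left(f,H \right)} = -3 + 9 = 6$)
$D{\left(Y,J \right)} = 12$ ($D{\left(Y,J \right)} = 48 - 36 = 12$)
$X{\left(C,d \right)} = \frac{13 + C}{6 + d}$ ($X{\left(C,d \right)} = \frac{C + 13}{d + 6} = \frac{13 + C}{6 + d}$)
$\left(X{\left(D{\left(V{\left(5,-5 \right)},5 \right)} - 3,1 \right)} + 314\right) + 330 = \left(\frac{13 + \left(12 - 3\right)}{6 + 1} + 314\right) + 330 = \left(\frac{13 + \left(12 - 3\right)}{7} + 314\right) + 330 = \left(\frac{13 + 9}{7} + 314\right) + 330 = \left(\frac{1}{7} \cdot 22 + 314\right) + 330 = \left(\frac{22}{7} + 314\right) + 330 = \frac{2220}{7} + 330 = \frac{4530}{7}$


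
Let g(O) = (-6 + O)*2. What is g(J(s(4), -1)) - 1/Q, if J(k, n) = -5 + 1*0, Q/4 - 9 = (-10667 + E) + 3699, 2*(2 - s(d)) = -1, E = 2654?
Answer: -378839/17220 ≈ -22.000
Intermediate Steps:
s(d) = 5/2 (s(d) = 2 - 1/2*(-1) = 2 + 1/2 = 5/2)
Q = -17220 (Q = 36 + 4*((-10667 + 2654) + 3699) = 36 + 4*(-8013 + 3699) = 36 + 4*(-4314) = 36 - 17256 = -17220)
J(k, n) = -5 (J(k, n) = -5 + 0 = -5)
g(O) = -12 + 2*O
g(J(s(4), -1)) - 1/Q = (-12 + 2*(-5)) - 1/(-17220) = (-12 - 10) - 1*(-1/17220) = -22 + 1/17220 = -378839/17220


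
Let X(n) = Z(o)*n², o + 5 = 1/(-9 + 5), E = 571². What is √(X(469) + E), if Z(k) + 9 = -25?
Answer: 3*I*√794737 ≈ 2674.4*I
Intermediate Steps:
E = 326041
o = -21/4 (o = -5 + 1/(-9 + 5) = -5 + 1/(-4) = -5 - ¼ = -21/4 ≈ -5.2500)
Z(k) = -34 (Z(k) = -9 - 25 = -34)
X(n) = -34*n²
√(X(469) + E) = √(-34*469² + 326041) = √(-34*219961 + 326041) = √(-7478674 + 326041) = √(-7152633) = 3*I*√794737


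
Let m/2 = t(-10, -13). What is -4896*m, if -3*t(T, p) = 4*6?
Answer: 78336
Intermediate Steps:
t(T, p) = -8 (t(T, p) = -4*6/3 = -⅓*24 = -8)
m = -16 (m = 2*(-8) = -16)
-4896*m = -4896*(-16) = 78336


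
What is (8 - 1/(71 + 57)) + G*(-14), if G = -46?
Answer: 83455/128 ≈ 651.99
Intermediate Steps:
(8 - 1/(71 + 57)) + G*(-14) = (8 - 1/(71 + 57)) - 46*(-14) = (8 - 1/128) + 644 = 1023/128 + 644 = 83455/128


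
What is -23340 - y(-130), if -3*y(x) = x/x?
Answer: -70019/3 ≈ -23340.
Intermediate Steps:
y(x) = -⅓ (y(x) = -x/(3*x) = -⅓*1 = -⅓)
-23340 - y(-130) = -23340 - 1*(-⅓) = -23340 + ⅓ = -70019/3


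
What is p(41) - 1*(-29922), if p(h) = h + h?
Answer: 30004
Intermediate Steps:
p(h) = 2*h
p(41) - 1*(-29922) = 2*41 - 1*(-29922) = 82 + 29922 = 30004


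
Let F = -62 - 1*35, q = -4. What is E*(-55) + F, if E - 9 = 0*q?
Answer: -592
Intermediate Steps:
F = -97 (F = -62 - 35 = -97)
E = 9 (E = 9 + 0*(-4) = 9 + 0 = 9)
E*(-55) + F = 9*(-55) - 97 = -495 - 97 = -592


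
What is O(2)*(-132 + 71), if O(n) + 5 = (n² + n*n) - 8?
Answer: 305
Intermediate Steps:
O(n) = -13 + 2*n² (O(n) = -5 + ((n² + n*n) - 8) = -5 + ((n² + n²) - 8) = -5 + (2*n² - 8) = -5 + (-8 + 2*n²) = -13 + 2*n²)
O(2)*(-132 + 71) = (-13 + 2*2²)*(-132 + 71) = (-13 + 2*4)*(-61) = (-13 + 8)*(-61) = -5*(-61) = 305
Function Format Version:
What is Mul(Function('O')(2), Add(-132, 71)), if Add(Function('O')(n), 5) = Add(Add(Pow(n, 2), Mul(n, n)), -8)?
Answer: 305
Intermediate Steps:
Function('O')(n) = Add(-13, Mul(2, Pow(n, 2))) (Function('O')(n) = Add(-5, Add(Add(Pow(n, 2), Mul(n, n)), -8)) = Add(-5, Add(Add(Pow(n, 2), Pow(n, 2)), -8)) = Add(-5, Add(Mul(2, Pow(n, 2)), -8)) = Add(-5, Add(-8, Mul(2, Pow(n, 2)))) = Add(-13, Mul(2, Pow(n, 2))))
Mul(Function('O')(2), Add(-132, 71)) = Mul(Add(-13, Mul(2, Pow(2, 2))), Add(-132, 71)) = Mul(Add(-13, Mul(2, 4)), -61) = Mul(Add(-13, 8), -61) = Mul(-5, -61) = 305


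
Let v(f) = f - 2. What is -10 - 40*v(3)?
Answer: -50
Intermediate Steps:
v(f) = -2 + f
-10 - 40*v(3) = -10 - 40*(-2 + 3) = -10 - 40*1 = -10 - 40 = -50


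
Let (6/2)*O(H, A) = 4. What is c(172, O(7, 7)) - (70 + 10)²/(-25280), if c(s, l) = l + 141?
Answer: 33793/237 ≈ 142.59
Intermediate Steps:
O(H, A) = 4/3 (O(H, A) = (⅓)*4 = 4/3)
c(s, l) = 141 + l
c(172, O(7, 7)) - (70 + 10)²/(-25280) = (141 + 4/3) - (70 + 10)²/(-25280) = 427/3 - 80²*(-1)/25280 = 427/3 - 6400*(-1)/25280 = 427/3 - 1*(-20/79) = 427/3 + 20/79 = 33793/237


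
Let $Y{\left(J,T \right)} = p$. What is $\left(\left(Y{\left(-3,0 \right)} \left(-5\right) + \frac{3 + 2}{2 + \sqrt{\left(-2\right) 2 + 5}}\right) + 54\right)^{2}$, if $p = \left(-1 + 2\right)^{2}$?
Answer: $\frac{23104}{9} \approx 2567.1$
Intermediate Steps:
$p = 1$ ($p = 1^{2} = 1$)
$Y{\left(J,T \right)} = 1$
$\left(\left(Y{\left(-3,0 \right)} \left(-5\right) + \frac{3 + 2}{2 + \sqrt{\left(-2\right) 2 + 5}}\right) + 54\right)^{2} = \left(\left(1 \left(-5\right) + \frac{3 + 2}{2 + \sqrt{\left(-2\right) 2 + 5}}\right) + 54\right)^{2} = \left(\left(-5 + \frac{5}{2 + \sqrt{-4 + 5}}\right) + 54\right)^{2} = \left(\left(-5 + \frac{5}{2 + \sqrt{1}}\right) + 54\right)^{2} = \left(\left(-5 + \frac{5}{2 + 1}\right) + 54\right)^{2} = \left(\left(-5 + \frac{5}{3}\right) + 54\right)^{2} = \left(- \frac{10}{3} + 54\right)^{2} = \left(\frac{152}{3}\right)^{2} = \frac{23104}{9}$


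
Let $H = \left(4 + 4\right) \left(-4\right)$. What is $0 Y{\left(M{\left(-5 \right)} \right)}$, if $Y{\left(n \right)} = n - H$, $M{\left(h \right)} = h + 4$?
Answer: $0$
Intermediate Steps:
$H = -32$ ($H = 8 \left(-4\right) = -32$)
$M{\left(h \right)} = 4 + h$
$Y{\left(n \right)} = 32 + n$ ($Y{\left(n \right)} = n - -32 = n + 32 = 32 + n$)
$0 Y{\left(M{\left(-5 \right)} \right)} = 0 \left(32 + \left(4 - 5\right)\right) = 0 \left(32 - 1\right) = 0 \cdot 31 = 0$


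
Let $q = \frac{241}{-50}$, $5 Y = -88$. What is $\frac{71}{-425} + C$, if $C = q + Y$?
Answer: $- \frac{19199}{850} \approx -22.587$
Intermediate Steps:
$Y = - \frac{88}{5}$ ($Y = \frac{1}{5} \left(-88\right) = - \frac{88}{5} \approx -17.6$)
$q = - \frac{241}{50}$ ($q = 241 \left(- \frac{1}{50}\right) = - \frac{241}{50} \approx -4.82$)
$C = - \frac{1121}{50}$ ($C = - \frac{241}{50} - \frac{88}{5} = - \frac{1121}{50} \approx -22.42$)
$\frac{71}{-425} + C = \frac{71}{-425} - \frac{1121}{50} = 71 \left(- \frac{1}{425}\right) - \frac{1121}{50} = - \frac{71}{425} - \frac{1121}{50} = - \frac{19199}{850}$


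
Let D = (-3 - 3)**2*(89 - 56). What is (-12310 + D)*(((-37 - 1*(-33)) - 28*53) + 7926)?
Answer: -71603436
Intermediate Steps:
D = 1188 (D = (-6)**2*33 = 36*33 = 1188)
(-12310 + D)*(((-37 - 1*(-33)) - 28*53) + 7926) = (-12310 + 1188)*(((-37 - 1*(-33)) - 28*53) + 7926) = -11122*(((-37 + 33) - 1484) + 7926) = -11122*((-4 - 1484) + 7926) = -11122*(-1488 + 7926) = -11122*6438 = -71603436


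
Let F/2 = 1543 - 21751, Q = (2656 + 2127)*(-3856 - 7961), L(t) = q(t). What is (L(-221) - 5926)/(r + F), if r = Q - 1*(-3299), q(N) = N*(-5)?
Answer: 4821/56557828 ≈ 8.5240e-5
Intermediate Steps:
q(N) = -5*N
L(t) = -5*t
Q = -56520711 (Q = 4783*(-11817) = -56520711)
r = -56517412 (r = -56520711 - 1*(-3299) = -56520711 + 3299 = -56517412)
F = -40416 (F = 2*(1543 - 21751) = 2*(-20208) = -40416)
(L(-221) - 5926)/(r + F) = (-5*(-221) - 5926)/(-56517412 - 40416) = (1105 - 5926)/(-56557828) = -4821*(-1/56557828) = 4821/56557828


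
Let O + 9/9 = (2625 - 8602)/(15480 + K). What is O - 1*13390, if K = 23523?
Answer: -522295150/39003 ≈ -13391.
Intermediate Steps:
O = -44980/39003 (O = -1 + (2625 - 8602)/(15480 + 23523) = -1 - 5977/39003 = -44980/39003 ≈ -1.1532)
O - 1*13390 = -44980/39003 - 1*13390 = -44980/39003 - 13390 = -522295150/39003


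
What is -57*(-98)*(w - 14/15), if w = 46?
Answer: 1258712/5 ≈ 2.5174e+5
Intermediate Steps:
-57*(-98)*(w - 14/15) = -57*(-98)*(46 - 14/15) = -(-5586)*(46 - 14/15) = -(-5586)*676/15 = -1*(-1258712/5) = 1258712/5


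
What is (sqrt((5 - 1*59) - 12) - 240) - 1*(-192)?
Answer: -48 + I*sqrt(66) ≈ -48.0 + 8.124*I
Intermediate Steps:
(sqrt((5 - 1*59) - 12) - 240) - 1*(-192) = (sqrt((5 - 59) - 12) - 240) + 192 = (sqrt(-54 - 12) - 240) + 192 = (sqrt(-66) - 240) + 192 = (I*sqrt(66) - 240) + 192 = (-240 + I*sqrt(66)) + 192 = -48 + I*sqrt(66)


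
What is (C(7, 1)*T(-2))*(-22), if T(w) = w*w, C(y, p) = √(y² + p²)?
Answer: -440*√2 ≈ -622.25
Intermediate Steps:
C(y, p) = √(p² + y²)
T(w) = w²
(C(7, 1)*T(-2))*(-22) = (√(1² + 7²)*(-2)²)*(-22) = (√(1 + 49)*4)*(-22) = (√50*4)*(-22) = ((5*√2)*4)*(-22) = (20*√2)*(-22) = -440*√2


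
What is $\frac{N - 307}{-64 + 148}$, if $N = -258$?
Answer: $- \frac{565}{84} \approx -6.7262$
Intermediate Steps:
$\frac{N - 307}{-64 + 148} = \frac{-258 - 307}{-64 + 148} = - \frac{565}{84}$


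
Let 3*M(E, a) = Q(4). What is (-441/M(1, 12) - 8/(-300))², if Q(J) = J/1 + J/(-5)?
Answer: 246108264649/1440000 ≈ 1.7091e+5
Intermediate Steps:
Q(J) = 4*J/5 (Q(J) = J*1 + J*(-⅕) = J - J/5 = 4*J/5)
M(E, a) = 16/15 (M(E, a) = ((⅘)*4)/3 = (⅓)*(16/5) = 16/15)
(-441/M(1, 12) - 8/(-300))² = (-441/16/15 - 8/(-300))² = (-441*15/16 - 8*(-1/300))² = (-6615/16 + 2/75)² = (-496093/1200)² = 246108264649/1440000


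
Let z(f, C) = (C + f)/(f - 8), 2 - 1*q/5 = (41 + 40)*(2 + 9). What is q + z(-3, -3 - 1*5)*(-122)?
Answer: -4567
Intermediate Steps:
q = -4445 (q = 10 - 5*(41 + 40)*(2 + 9) = 10 - 405*11 = 10 - 5*891 = 10 - 4455 = -4445)
z(f, C) = (C + f)/(-8 + f)
q + z(-3, -3 - 1*5)*(-122) = -4445 + (((-3 - 1*5) - 3)/(-8 - 3))*(-122) = -4445 + (((-3 - 5) - 3)/(-11))*(-122) = -4445 - (-8 - 3)/11*(-122) = -4445 - 1/11*(-11)*(-122) = -4445 + 1*(-122) = -4445 - 122 = -4567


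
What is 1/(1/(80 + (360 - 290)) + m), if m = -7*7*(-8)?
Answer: 150/58801 ≈ 0.0025510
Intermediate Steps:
m = 392 (m = -49*(-8) = 392)
1/(1/(80 + (360 - 290)) + m) = 1/(1/(80 + (360 - 290)) + 392) = 1/(1/(80 + 70) + 392) = 1/(1/150 + 392) = 1/(58801/150) = 150/58801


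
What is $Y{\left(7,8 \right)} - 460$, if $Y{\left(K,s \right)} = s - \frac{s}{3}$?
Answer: $- \frac{1364}{3} \approx -454.67$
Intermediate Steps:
$Y{\left(K,s \right)} = \frac{2 s}{3}$ ($Y{\left(K,s \right)} = s - s \frac{1}{3} = s - \frac{s}{3} = \frac{2 s}{3}$)
$Y{\left(7,8 \right)} - 460 = \frac{2}{3} \cdot 8 - 460 = \frac{16}{3} - 460 = - \frac{1364}{3}$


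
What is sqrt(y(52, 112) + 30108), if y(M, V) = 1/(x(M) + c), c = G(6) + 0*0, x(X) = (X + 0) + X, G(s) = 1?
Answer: sqrt(331940805)/105 ≈ 173.52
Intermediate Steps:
x(X) = 2*X (x(X) = X + X = 2*X)
c = 1 (c = 1 + 0*0 = 1 + 0 = 1)
y(M, V) = 1/(1 + 2*M) (y(M, V) = 1/(2*M + 1) = 1/(1 + 2*M))
sqrt(y(52, 112) + 30108) = sqrt(1/(1 + 2*52) + 30108) = sqrt(1/(1 + 104) + 30108) = sqrt(1/105 + 30108) = sqrt(3161341/105) = sqrt(331940805)/105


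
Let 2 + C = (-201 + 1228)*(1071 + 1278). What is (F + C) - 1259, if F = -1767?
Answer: 2409395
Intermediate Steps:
C = 2412421 (C = -2 + (-201 + 1228)*(1071 + 1278) = -2 + 1027*2349 = -2 + 2412423 = 2412421)
(F + C) - 1259 = (-1767 + 2412421) - 1259 = 2410654 - 1259 = 2409395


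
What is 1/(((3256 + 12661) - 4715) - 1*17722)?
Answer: -1/6520 ≈ -0.00015337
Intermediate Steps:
1/(((3256 + 12661) - 4715) - 1*17722) = 1/((15917 - 4715) - 17722) = 1/(11202 - 17722) = 1/(-6520) = -1/6520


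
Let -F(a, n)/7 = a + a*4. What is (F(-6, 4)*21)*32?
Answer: 141120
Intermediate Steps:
F(a, n) = -35*a (F(a, n) = -7*(a + a*4) = -7*(a + 4*a) = -35*a)
(F(-6, 4)*21)*32 = (-35*(-6)*21)*32 = (210*21)*32 = 4410*32 = 141120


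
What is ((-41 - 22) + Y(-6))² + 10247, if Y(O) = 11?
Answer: 12951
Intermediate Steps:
((-41 - 22) + Y(-6))² + 10247 = ((-41 - 22) + 11)² + 10247 = (-63 + 11)² + 10247 = (-52)² + 10247 = 2704 + 10247 = 12951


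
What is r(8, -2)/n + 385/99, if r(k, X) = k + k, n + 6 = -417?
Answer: 181/47 ≈ 3.8511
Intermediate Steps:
n = -423 (n = -6 - 417 = -423)
r(k, X) = 2*k
r(8, -2)/n + 385/99 = (2*8)/(-423) + 385/99 = 16*(-1/423) + 385*(1/99) = -16/423 + 35/9 = 181/47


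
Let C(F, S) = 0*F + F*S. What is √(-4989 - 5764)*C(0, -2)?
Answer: 0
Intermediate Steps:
C(F, S) = F*S (C(F, S) = 0 + F*S = F*S)
√(-4989 - 5764)*C(0, -2) = √(-4989 - 5764)*(0*(-2)) = √(-10753)*0 = (I*√10753)*0 = 0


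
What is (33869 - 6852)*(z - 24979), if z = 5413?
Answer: -528614622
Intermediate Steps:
(33869 - 6852)*(z - 24979) = (33869 - 6852)*(5413 - 24979) = 27017*(-19566) = -528614622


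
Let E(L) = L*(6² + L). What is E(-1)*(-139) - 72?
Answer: 4793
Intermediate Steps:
E(L) = L*(36 + L)
E(-1)*(-139) - 72 = -(36 - 1)*(-139) - 72 = -1*35*(-139) - 72 = -35*(-139) - 72 = 4865 - 72 = 4793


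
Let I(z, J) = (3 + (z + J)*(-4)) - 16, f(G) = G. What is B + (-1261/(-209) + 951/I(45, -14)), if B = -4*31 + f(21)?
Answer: -2975201/28633 ≈ -103.91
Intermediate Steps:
I(z, J) = -13 - 4*J - 4*z (I(z, J) = (3 + (J + z)*(-4)) - 16 = (3 + (-4*J - 4*z)) - 16 = (3 - 4*J - 4*z) - 16 = -13 - 4*J - 4*z)
B = -103 (B = -4*31 + 21 = -124 + 21 = -103)
B + (-1261/(-209) + 951/I(45, -14)) = -103 + (-1261/(-209) + 951/(-13 - 4*(-14) - 4*45)) = -103 + (-1261*(-1/209) + 951/(-13 + 56 - 180)) = -103 + (1261/209 + 951/(-137)) = -103 + (1261/209 + 951*(-1/137)) = -103 + (1261/209 - 951/137) = -103 - 26002/28633 = -2975201/28633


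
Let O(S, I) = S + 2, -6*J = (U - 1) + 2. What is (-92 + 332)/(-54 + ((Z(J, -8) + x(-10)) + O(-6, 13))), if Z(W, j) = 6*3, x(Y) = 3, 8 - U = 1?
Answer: -240/37 ≈ -6.4865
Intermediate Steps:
U = 7 (U = 8 - 1*1 = 8 - 1 = 7)
J = -4/3 (J = -((7 - 1) + 2)/6 = -(6 + 2)/6 = -⅙*8 = -4/3 ≈ -1.3333)
O(S, I) = 2 + S
Z(W, j) = 18
(-92 + 332)/(-54 + ((Z(J, -8) + x(-10)) + O(-6, 13))) = (-92 + 332)/(-54 + ((18 + 3) + (2 - 6))) = 240/(-54 + (21 - 4)) = 240/(-54 + 17) = 240/(-37) = 240*(-1/37) = -240/37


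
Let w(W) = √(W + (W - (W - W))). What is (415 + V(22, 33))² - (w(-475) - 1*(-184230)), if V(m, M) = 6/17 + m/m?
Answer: -3144386/289 - 5*I*√38 ≈ -10880.0 - 30.822*I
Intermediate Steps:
w(W) = √2*√W (w(W) = √(W + (W - 1*0)) = √(W + (W + 0)) = √(W + W) = √(2*W) = √2*√W)
V(m, M) = 23/17 (V(m, M) = 6*(1/17) + 1 = 6/17 + 1 = 23/17)
(415 + V(22, 33))² - (w(-475) - 1*(-184230)) = (415 + 23/17)² - (√2*√(-475) - 1*(-184230)) = (7078/17)² - (√2*(5*I*√19) + 184230) = 50098084/289 - (5*I*√38 + 184230) = 50098084/289 - (184230 + 5*I*√38) = 50098084/289 + (-184230 - 5*I*√38) = -3144386/289 - 5*I*√38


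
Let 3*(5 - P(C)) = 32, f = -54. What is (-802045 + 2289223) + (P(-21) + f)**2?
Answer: 13416643/9 ≈ 1.4907e+6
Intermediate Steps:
P(C) = -17/3 (P(C) = 5 - 1/3*32 = 5 - 32/3 = -17/3)
(-802045 + 2289223) + (P(-21) + f)**2 = (-802045 + 2289223) + (-17/3 - 54)**2 = 1487178 + (-179/3)**2 = 1487178 + 32041/9 = 13416643/9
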